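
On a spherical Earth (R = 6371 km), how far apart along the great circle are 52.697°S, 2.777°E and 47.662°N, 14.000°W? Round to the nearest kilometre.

Δλ = -14.000 − 2.777 = -16.777°.
Δφ = 47.662 − -52.697 = 100.359°.
a = sin²(Δφ/2) + cos φ₁ · cos φ₂ · sin²(Δλ/2) = 0.598594.
c = 2·atan2(√a, √(1−a)) = 1.76929 rad → d = 6371·c ≈ 11272.12 km.

11272 km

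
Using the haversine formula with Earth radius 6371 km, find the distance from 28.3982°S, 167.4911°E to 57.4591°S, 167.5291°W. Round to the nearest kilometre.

3771 km

Δλ = -167.5291 − 167.4911 = -335.0202°; wrapped into (−180°, 180°]: 24.9798°.
Δφ = -57.4591 − -28.3982 = -29.0609°.
a = sin²(Δφ/2) + cos φ₁ · cos φ₂ · sin²(Δλ/2) = 0.085079.
c = 2·atan2(√a, √(1−a)) = 0.59197 rad → d = 6371·c ≈ 3771.45 km.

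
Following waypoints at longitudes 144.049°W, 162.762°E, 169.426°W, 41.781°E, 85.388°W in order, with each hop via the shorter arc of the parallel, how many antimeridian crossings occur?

3

Leg 1: -144.049° → +162.762°, shortest Δλ = -53.189° (west) — crosses 180°.
Leg 2: +162.762° → -169.426°, shortest Δλ = 27.812° (east) — crosses 180°.
Leg 3: -169.426° → +41.781°, shortest Δλ = -148.793° (west) — crosses 180°.
Leg 4: +41.781° → -85.388°, shortest Δλ = -127.169° (west) — does not cross 180°.
Total crossings: 3.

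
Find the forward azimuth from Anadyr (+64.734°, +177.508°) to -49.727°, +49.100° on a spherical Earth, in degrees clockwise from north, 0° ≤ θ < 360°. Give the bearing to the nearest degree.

274°

Δλ = 49.100 − 177.508 = -128.408°.
θ = atan2( sin Δλ · cos φ₂ , cos φ₁ · sin φ₂ − sin φ₁ · cos φ₂ · cos Δλ )
  = atan2(-0.50655, 0.03753) = -85.763° → normalised to [0°, 360°): 274.237°.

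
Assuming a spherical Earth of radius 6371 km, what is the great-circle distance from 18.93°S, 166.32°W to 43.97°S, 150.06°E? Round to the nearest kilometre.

4904 km

Δλ = 150.06 − -166.32 = 316.38°; wrapped into (−180°, 180°]: -43.62°.
Δφ = -43.97 − -18.93 = -25.04°.
a = sin²(Δφ/2) + cos φ₁ · cos φ₂ · sin²(Δλ/2) = 0.140965.
c = 2·atan2(√a, √(1−a)) = 0.76977 rad → d = 6371·c ≈ 4904.21 km.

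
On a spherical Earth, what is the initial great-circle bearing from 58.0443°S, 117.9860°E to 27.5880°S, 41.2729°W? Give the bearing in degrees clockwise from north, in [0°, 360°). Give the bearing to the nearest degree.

198°

Δλ = -41.2729 − 117.9860 = -159.2589°.
θ = atan2( sin Δλ · cos φ₂ , cos φ₁ · sin φ₂ − sin φ₁ · cos φ₂ · cos Δλ )
  = atan2(-0.31388, -0.94836) = -161.687° → normalised to [0°, 360°): 198.313°.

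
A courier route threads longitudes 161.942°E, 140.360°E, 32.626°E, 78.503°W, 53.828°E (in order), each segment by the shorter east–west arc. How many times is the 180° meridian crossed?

Leg 1: +161.942° → +140.360°, shortest Δλ = -21.582° (west) — does not cross 180°.
Leg 2: +140.360° → +32.626°, shortest Δλ = -107.734° (west) — does not cross 180°.
Leg 3: +32.626° → -78.503°, shortest Δλ = -111.129° (west) — does not cross 180°.
Leg 4: -78.503° → +53.828°, shortest Δλ = 132.331° (east) — does not cross 180°.
Total crossings: 0.

0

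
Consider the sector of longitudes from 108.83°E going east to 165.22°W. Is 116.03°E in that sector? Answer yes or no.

Yes

Band width going east from +108.83° to -165.22°: ((-165.22 − 108.83) mod 360) = 85.95°.
Offset of +116.03° east of the west edge: ((116.03 − 108.83) mod 360) = 7.20°.
7.20° ≤ 85.95° ⇒ inside.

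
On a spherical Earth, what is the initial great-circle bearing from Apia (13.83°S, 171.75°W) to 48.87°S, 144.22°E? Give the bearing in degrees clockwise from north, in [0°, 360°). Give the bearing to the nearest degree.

Δλ = 144.22 − -171.75 = 315.97°; wrapped into (−180°, 180°]: -44.03°.
θ = atan2( sin Δλ · cos φ₂ , cos φ₁ · sin φ₂ − sin φ₁ · cos φ₂ · cos Δλ )
  = atan2(-0.45717, -0.61833) = -143.522° → normalised to [0°, 360°): 216.478°.

216°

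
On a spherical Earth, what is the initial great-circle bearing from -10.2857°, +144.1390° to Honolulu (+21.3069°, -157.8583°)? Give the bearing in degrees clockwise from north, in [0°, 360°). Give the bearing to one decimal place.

60.6°

Δλ = -157.8583 − 144.1390 = -301.9973°; wrapped into (−180°, 180°]: 58.0027°.
θ = atan2( sin Δλ · cos φ₂ , cos φ₁ · sin φ₂ − sin φ₁ · cos φ₂ · cos Δλ )
  = atan2(0.79011, 0.44567) = 60.574° → normalised to [0°, 360°): 60.574°.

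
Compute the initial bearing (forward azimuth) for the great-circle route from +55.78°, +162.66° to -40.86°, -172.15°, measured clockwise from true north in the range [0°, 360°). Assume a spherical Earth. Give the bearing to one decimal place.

161.0°

Δλ = -172.15 − 162.66 = -334.81°; wrapped into (−180°, 180°]: 25.19°.
θ = atan2( sin Δλ · cos φ₂ , cos φ₁ · sin φ₂ − sin φ₁ · cos φ₂ · cos Δλ )
  = atan2(0.32190, -0.93382) = 160.980° → normalised to [0°, 360°): 160.980°.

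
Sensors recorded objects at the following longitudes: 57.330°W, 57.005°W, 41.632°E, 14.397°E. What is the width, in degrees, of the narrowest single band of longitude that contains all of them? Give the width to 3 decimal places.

Sort the longitudes: -57.330°, -57.005°, +14.397°, +41.632°.
Eastward gaps between consecutive values (wrapping around): 0.325°, 71.402°, 27.235°, 261.038°.
Largest gap = 261.038° ⇒ minimal covering band is its complement: 360° − 261.038° = 98.962°.
Band runs from -57.330° eastward to +41.632°.

98.962°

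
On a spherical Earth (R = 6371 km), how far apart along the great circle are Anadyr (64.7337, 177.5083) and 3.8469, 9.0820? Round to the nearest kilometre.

12330 km

Δλ = 9.0820 − 177.5083 = -168.4263°.
Δφ = 3.8469 − 64.7337 = -60.8868°.
a = sin²(Δφ/2) + cos φ₁ · cos φ₂ · sin²(Δλ/2) = 0.678267.
c = 2·atan2(√a, √(1−a)) = 1.93535 rad → d = 6371·c ≈ 12330.12 km.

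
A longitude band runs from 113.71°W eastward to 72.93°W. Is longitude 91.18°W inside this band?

Yes

Band width going east from -113.71° to -72.93°: ((-72.93 − -113.71) mod 360) = 40.78°.
Offset of -91.18° east of the west edge: ((-91.18 − -113.71) mod 360) = 22.53°.
22.53° ≤ 40.78° ⇒ inside.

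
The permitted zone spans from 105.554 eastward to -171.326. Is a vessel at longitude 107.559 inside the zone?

Yes

Band width going east from +105.554° to -171.326°: ((-171.326 − 105.554) mod 360) = 83.120°.
Offset of +107.559° east of the west edge: ((107.559 − 105.554) mod 360) = 2.005°.
2.005° ≤ 83.120° ⇒ inside.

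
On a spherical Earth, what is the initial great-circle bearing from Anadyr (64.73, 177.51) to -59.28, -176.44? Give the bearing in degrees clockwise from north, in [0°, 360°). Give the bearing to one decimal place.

Δλ = -176.44 − 177.51 = -353.95°; wrapped into (−180°, 180°]: 6.05°.
θ = atan2( sin Δλ · cos φ₂ , cos φ₁ · sin φ₂ − sin φ₁ · cos φ₂ · cos Δλ )
  = atan2(0.05384, -0.82637) = 176.272° → normalised to [0°, 360°): 176.272°.

176.3°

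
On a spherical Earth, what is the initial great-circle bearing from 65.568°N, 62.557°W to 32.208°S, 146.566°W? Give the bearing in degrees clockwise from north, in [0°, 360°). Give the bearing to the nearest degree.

Δλ = -146.566 − -62.557 = -84.009°.
θ = atan2( sin Δλ · cos φ₂ , cos φ₁ · sin φ₂ − sin φ₁ · cos φ₂ · cos Δλ )
  = atan2(-0.84150, -0.30086) = -109.673° → normalised to [0°, 360°): 250.327°.

250°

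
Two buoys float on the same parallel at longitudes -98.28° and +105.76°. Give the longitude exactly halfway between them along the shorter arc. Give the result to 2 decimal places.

-176.26°

Signed shortest Δλ from -98.28° to +105.76° is -155.96°.
Midpoint longitude = -98.28° + (-155.96°)/2 = -98.28° − 77.98° = -176.26°.
(The naïve average (-98.28 + +105.76)/2 = 3.74° is on the wrong side of the globe.)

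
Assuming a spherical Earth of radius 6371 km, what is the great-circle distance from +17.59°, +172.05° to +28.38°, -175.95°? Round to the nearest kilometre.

1715 km

Δλ = -175.95 − 172.05 = -348.00°; wrapped into (−180°, 180°]: 12.00°.
Δφ = 28.38 − 17.59 = 10.79°.
a = sin²(Δφ/2) + cos φ₁ · cos φ₂ · sin²(Δλ/2) = 0.018004.
c = 2·atan2(√a, √(1−a)) = 0.26917 rad → d = 6371·c ≈ 1714.86 km.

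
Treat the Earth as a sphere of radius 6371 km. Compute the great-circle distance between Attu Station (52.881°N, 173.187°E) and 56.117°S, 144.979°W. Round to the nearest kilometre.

Δλ = -144.979 − 173.187 = -318.166°; wrapped into (−180°, 180°]: 41.834°.
Δφ = -56.117 − 52.881 = -108.998°.
a = sin²(Δφ/2) + cos φ₁ · cos φ₂ · sin²(Δλ/2) = 0.705650.
c = 2·atan2(√a, √(1−a)) = 1.99468 rad → d = 6371·c ≈ 12708.08 km.

12708 km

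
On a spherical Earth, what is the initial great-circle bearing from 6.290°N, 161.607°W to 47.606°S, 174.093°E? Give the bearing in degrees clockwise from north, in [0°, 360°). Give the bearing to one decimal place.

199.1°

Δλ = 174.093 − -161.607 = 335.700°; wrapped into (−180°, 180°]: -24.300°.
θ = atan2( sin Δλ · cos φ₂ , cos φ₁ · sin φ₂ − sin φ₁ · cos φ₂ · cos Δλ )
  = atan2(-0.27745, -0.80140) = -160.904° → normalised to [0°, 360°): 199.096°.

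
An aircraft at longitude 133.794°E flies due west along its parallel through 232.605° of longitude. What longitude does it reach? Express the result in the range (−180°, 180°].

98.811°W

Start at +133.794°; shift −232.605° → -98.811°.
-98.811° already lies in (−180°, 180°].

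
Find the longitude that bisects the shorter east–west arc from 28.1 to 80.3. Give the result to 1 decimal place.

Signed shortest Δλ from +28.1° to +80.3° is +52.2°.
Midpoint longitude = +28.1° + (+52.2°)/2 = +28.1° + 26.1° = +54.2°.

+54.2°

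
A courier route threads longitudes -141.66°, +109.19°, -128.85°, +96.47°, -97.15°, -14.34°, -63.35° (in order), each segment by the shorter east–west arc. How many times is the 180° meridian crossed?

4

Leg 1: -141.66° → +109.19°, shortest Δλ = -109.15° (west) — crosses 180°.
Leg 2: +109.19° → -128.85°, shortest Δλ = 121.96° (east) — crosses 180°.
Leg 3: -128.85° → +96.47°, shortest Δλ = -134.68° (west) — crosses 180°.
Leg 4: +96.47° → -97.15°, shortest Δλ = 166.38° (east) — crosses 180°.
Leg 5: -97.15° → -14.34°, shortest Δλ = 82.81° (east) — does not cross 180°.
Leg 6: -14.34° → -63.35°, shortest Δλ = -49.01° (west) — does not cross 180°.
Total crossings: 4.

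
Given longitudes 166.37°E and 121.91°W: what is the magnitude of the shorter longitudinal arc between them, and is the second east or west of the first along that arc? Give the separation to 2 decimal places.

71.72° east

Raw difference: -121.91 − 166.37 = -288.28°.
Normalise into (−180°, 180°]: -288.28° + 360° = 71.72°.
Positive ⇒ the second point lies to the east; separation 71.72°.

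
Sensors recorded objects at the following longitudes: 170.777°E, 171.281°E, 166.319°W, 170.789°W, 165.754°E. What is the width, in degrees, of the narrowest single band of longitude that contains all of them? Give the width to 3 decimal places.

Sort the longitudes: -170.789°, -166.319°, +165.754°, +170.777°, +171.281°.
Eastward gaps between consecutive values (wrapping around): 4.470°, 332.073°, 5.023°, 0.504°, 17.930°.
Largest gap = 332.073° ⇒ minimal covering band is its complement: 360° − 332.073° = 27.927°.
Band runs from +165.754° eastward to -166.319°, crossing the antimeridian.

27.927°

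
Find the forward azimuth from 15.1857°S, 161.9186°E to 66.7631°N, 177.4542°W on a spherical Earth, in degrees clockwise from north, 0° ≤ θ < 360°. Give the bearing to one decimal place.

Δλ = -177.4542 − 161.9186 = -339.3728°; wrapped into (−180°, 180°]: 20.6272°.
θ = atan2( sin Δλ · cos φ₂ , cos φ₁ · sin φ₂ − sin φ₁ · cos φ₂ · cos Δλ )
  = atan2(0.13899, 0.98352) = 8.044° → normalised to [0°, 360°): 8.044°.

8.0°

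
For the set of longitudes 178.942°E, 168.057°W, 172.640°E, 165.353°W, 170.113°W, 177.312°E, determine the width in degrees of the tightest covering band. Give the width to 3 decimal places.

Sort the longitudes: -170.113°, -168.057°, -165.353°, +172.640°, +177.312°, +178.942°.
Eastward gaps between consecutive values (wrapping around): 2.056°, 2.704°, 337.993°, 4.672°, 1.630°, 10.945°.
Largest gap = 337.993° ⇒ minimal covering band is its complement: 360° − 337.993° = 22.007°.
Band runs from +172.640° eastward to -165.353°, crossing the antimeridian.

22.007°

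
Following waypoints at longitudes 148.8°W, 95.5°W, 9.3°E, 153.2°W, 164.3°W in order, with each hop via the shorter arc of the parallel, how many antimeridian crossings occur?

0

Leg 1: -148.8° → -95.5°, shortest Δλ = 53.3° (east) — does not cross 180°.
Leg 2: -95.5° → +9.3°, shortest Δλ = 104.8° (east) — does not cross 180°.
Leg 3: +9.3° → -153.2°, shortest Δλ = -162.5° (west) — does not cross 180°.
Leg 4: -153.2° → -164.3°, shortest Δλ = -11.1° (west) — does not cross 180°.
Total crossings: 0.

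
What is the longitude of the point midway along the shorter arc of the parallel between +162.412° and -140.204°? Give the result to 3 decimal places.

Signed shortest Δλ from +162.412° to -140.204° is +57.384°.
Midpoint longitude = +162.412° + (+57.384°)/2 = +162.412° + 28.692° = +191.104°.
Normalise into (−180°, 180°]: -168.896°.
(The naïve average (+162.412 + -140.204)/2 = 11.104° is on the wrong side of the globe.)

-168.896°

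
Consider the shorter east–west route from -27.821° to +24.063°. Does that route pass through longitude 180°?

No

Signed shortest Δλ = ((24.063 − -27.821 + 180) mod 360) − 180 = 51.884°.
Going east by 51.884° from -27.821° reaches +24.063° without touching 180°.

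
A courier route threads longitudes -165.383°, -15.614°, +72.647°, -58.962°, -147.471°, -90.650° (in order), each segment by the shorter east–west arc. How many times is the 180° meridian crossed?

Leg 1: -165.383° → -15.614°, shortest Δλ = 149.769° (east) — does not cross 180°.
Leg 2: -15.614° → +72.647°, shortest Δλ = 88.261° (east) — does not cross 180°.
Leg 3: +72.647° → -58.962°, shortest Δλ = -131.609° (west) — does not cross 180°.
Leg 4: -58.962° → -147.471°, shortest Δλ = -88.509° (west) — does not cross 180°.
Leg 5: -147.471° → -90.650°, shortest Δλ = 56.821° (east) — does not cross 180°.
Total crossings: 0.

0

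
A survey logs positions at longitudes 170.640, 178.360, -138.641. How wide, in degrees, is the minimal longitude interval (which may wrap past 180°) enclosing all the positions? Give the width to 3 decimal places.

Sort the longitudes: -138.641°, +170.640°, +178.360°.
Eastward gaps between consecutive values (wrapping around): 309.281°, 7.720°, 42.999°.
Largest gap = 309.281° ⇒ minimal covering band is its complement: 360° − 309.281° = 50.719°.
Band runs from +170.640° eastward to -138.641°, crossing the antimeridian.

50.719°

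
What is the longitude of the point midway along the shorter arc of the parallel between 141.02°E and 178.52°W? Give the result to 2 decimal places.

Signed shortest Δλ from +141.02° to -178.52° is +40.46°.
Midpoint longitude = +141.02° + (+40.46°)/2 = +141.02° + 20.23° = +161.25°.
(The naïve average (+141.02 + -178.52)/2 = -18.75° is on the wrong side of the globe.)

161.25°E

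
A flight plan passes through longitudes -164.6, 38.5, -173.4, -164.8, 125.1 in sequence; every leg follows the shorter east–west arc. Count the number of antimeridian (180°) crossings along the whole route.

3

Leg 1: -164.6° → +38.5°, shortest Δλ = -156.9° (west) — crosses 180°.
Leg 2: +38.5° → -173.4°, shortest Δλ = 148.1° (east) — crosses 180°.
Leg 3: -173.4° → -164.8°, shortest Δλ = 8.6° (east) — does not cross 180°.
Leg 4: -164.8° → +125.1°, shortest Δλ = -70.1° (west) — crosses 180°.
Total crossings: 3.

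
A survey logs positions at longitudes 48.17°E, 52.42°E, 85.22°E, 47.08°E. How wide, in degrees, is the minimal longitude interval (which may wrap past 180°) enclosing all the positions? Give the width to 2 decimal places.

Sort the longitudes: +47.08°, +48.17°, +52.42°, +85.22°.
Eastward gaps between consecutive values (wrapping around): 1.09°, 4.25°, 32.80°, 321.86°.
Largest gap = 321.86° ⇒ minimal covering band is its complement: 360° − 321.86° = 38.14°.
Band runs from +47.08° eastward to +85.22°.

38.14°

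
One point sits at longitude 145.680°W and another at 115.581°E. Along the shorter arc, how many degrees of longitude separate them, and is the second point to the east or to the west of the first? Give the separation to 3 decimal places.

Raw difference: 115.581 − -145.680 = 261.261°.
Normalise into (−180°, 180°]: 261.261° − 360° = -98.739°.
Negative ⇒ the second point lies to the west; separation 98.739°.

98.739° west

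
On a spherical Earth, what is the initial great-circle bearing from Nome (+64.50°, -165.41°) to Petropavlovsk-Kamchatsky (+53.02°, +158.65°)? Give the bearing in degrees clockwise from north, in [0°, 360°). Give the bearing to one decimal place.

254.8°

Δλ = 158.65 − -165.41 = 324.06°; wrapped into (−180°, 180°]: -35.94°.
θ = atan2( sin Δλ · cos φ₂ , cos φ₁ · sin φ₂ − sin φ₁ · cos φ₂ · cos Δλ )
  = atan2(-0.35306, -0.09567) = -105.161° → normalised to [0°, 360°): 254.839°.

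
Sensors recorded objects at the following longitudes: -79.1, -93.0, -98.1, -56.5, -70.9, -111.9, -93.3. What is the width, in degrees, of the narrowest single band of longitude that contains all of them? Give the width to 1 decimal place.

55.4°

Sort the longitudes: -111.9°, -98.1°, -93.3°, -93.0°, -79.1°, -70.9°, -56.5°.
Eastward gaps between consecutive values (wrapping around): 13.8°, 4.8°, 0.3°, 13.9°, 8.2°, 14.4°, 304.6°.
Largest gap = 304.6° ⇒ minimal covering band is its complement: 360° − 304.6° = 55.4°.
Band runs from -111.9° eastward to -56.5°.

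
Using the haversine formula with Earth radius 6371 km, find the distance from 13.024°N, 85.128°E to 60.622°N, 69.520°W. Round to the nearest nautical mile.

Δλ = -69.520 − 85.128 = -154.648°.
Δφ = 60.622 − 13.024 = 47.598°.
a = sin²(Δφ/2) + cos φ₁ · cos φ₂ · sin²(Δλ/2) = 0.617771.
c = 2·atan2(√a, √(1−a)) = 1.80857 rad → d = 6371·c ≈ 11522.42 km ≈ 6221.61 nmi.

6222 nmi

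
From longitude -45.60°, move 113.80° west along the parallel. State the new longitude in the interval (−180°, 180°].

-159.40°

Start at -45.60°; shift −113.80° → -159.40°.
-159.40° already lies in (−180°, 180°].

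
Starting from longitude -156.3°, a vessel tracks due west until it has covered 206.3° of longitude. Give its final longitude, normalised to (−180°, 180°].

Start at -156.3°; shift −206.3° → -362.6°.
-362.6° lies outside (−180°, 180°]; add 360° → -2.6°.

-2.6°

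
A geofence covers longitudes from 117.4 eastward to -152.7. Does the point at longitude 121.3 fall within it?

Band width going east from +117.4° to -152.7°: ((-152.7 − 117.4) mod 360) = 89.9°.
Offset of +121.3° east of the west edge: ((121.3 − 117.4) mod 360) = 3.9°.
3.9° ≤ 89.9° ⇒ inside.

Yes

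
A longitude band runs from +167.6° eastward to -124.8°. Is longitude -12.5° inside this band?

No

Band width going east from +167.6° to -124.8°: ((-124.8 − 167.6) mod 360) = 67.6°.
Offset of -12.5° east of the west edge: ((-12.5 − 167.6) mod 360) = 179.9°.
179.9° > 67.6° ⇒ outside.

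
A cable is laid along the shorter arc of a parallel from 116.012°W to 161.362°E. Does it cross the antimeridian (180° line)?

Naïve |161.362 − -116.012| = 277.374° > 180°, so the shorter arc goes the other way round — across 180°.
Signed shortest Δλ = ((161.362 − -116.012 + 180) mod 360) − 180 = -82.626°.
Going west by 82.626° from -116.012° passes through 180° before reaching +161.362°.

Yes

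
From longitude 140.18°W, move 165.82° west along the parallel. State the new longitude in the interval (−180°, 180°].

Start at -140.18°; shift −165.82° → -306.00°.
-306.00° lies outside (−180°, 180°]; add 360° → +54.00°.

54.00°E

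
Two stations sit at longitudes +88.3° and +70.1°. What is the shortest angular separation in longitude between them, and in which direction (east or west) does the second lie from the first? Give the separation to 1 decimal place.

Raw difference: 70.1 − 88.3 = -18.2°.
Normalise into (−180°, 180°]: -18.2° stays -18.2°.
Negative ⇒ the second point lies to the west; separation 18.2°.

18.2° west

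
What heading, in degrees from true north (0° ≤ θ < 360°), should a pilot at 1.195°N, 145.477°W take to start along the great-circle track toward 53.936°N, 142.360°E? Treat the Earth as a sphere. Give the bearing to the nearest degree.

325°

Δλ = 142.360 − -145.477 = 287.837°; wrapped into (−180°, 180°]: -72.163°.
θ = atan2( sin Δλ · cos φ₂ , cos φ₁ · sin φ₂ − sin φ₁ · cos φ₂ · cos Δλ )
  = atan2(-0.56039, 0.80442) = -34.863° → normalised to [0°, 360°): 325.137°.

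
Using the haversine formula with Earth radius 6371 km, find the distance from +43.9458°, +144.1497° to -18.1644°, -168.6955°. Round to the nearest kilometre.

Δλ = -168.6955 − 144.1497 = -312.8452°; wrapped into (−180°, 180°]: 47.1548°.
Δφ = -18.1644 − 43.9458 = -62.1102°.
a = sin²(Δφ/2) + cos φ₁ · cos φ₂ · sin²(Δλ/2) = 0.375566.
c = 2·atan2(√a, √(1−a)) = 1.31928 rad → d = 6371·c ≈ 8405.16 km.

8405 km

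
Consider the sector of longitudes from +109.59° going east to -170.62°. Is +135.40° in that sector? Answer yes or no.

Band width going east from +109.59° to -170.62°: ((-170.62 − 109.59) mod 360) = 79.79°.
Offset of +135.40° east of the west edge: ((135.40 − 109.59) mod 360) = 25.81°.
25.81° ≤ 79.79° ⇒ inside.

Yes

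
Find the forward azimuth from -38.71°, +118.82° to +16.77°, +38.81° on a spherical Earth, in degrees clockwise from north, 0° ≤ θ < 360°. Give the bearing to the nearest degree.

Δλ = 38.81 − 118.82 = -80.01°.
θ = atan2( sin Δλ · cos φ₂ , cos φ₁ · sin φ₂ − sin φ₁ · cos φ₂ · cos Δλ )
  = atan2(-0.94295, 0.32902) = -70.765° → normalised to [0°, 360°): 289.235°.

289°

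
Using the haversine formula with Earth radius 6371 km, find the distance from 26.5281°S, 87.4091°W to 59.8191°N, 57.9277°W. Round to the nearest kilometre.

Δλ = -57.9277 − -87.4091 = 29.4814°.
Δφ = 59.8191 − -26.5281 = 86.3472°.
a = sin²(Δφ/2) + cos φ₁ · cos φ₂ · sin²(Δλ/2) = 0.497266.
c = 2·atan2(√a, √(1−a)) = 1.56533 rad → d = 6371·c ≈ 9972.71 km.

9973 km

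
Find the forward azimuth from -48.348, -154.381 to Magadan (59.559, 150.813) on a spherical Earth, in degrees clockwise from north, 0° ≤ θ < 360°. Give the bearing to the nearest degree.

332°

Δλ = 150.813 − -154.381 = 305.194°; wrapped into (−180°, 180°]: -54.806°.
θ = atan2( sin Δλ · cos φ₂ , cos φ₁ · sin φ₂ − sin φ₁ · cos φ₂ · cos Δλ )
  = atan2(-0.41404, 0.79118) = -27.624° → normalised to [0°, 360°): 332.376°.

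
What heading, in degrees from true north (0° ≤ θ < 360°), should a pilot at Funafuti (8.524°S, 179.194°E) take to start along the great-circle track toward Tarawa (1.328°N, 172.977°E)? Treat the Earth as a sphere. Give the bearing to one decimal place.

Δλ = 172.977 − 179.194 = -6.217°.
θ = atan2( sin Δλ · cos φ₂ , cos φ₁ · sin φ₂ − sin φ₁ · cos φ₂ · cos Δλ )
  = atan2(-0.10827, 0.17023) = -32.456° → normalised to [0°, 360°): 327.544°.

327.5°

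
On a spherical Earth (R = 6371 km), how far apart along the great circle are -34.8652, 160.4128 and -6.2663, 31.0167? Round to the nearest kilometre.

13019 km

Δλ = 31.0167 − 160.4128 = -129.3961°.
Δφ = -6.2663 − -34.8652 = 28.5989°.
a = sin²(Δφ/2) + cos φ₁ · cos φ₂ · sin²(Δλ/2) = 0.727623.
c = 2·atan2(√a, √(1−a)) = 2.04345 rad → d = 6371·c ≈ 13018.79 km.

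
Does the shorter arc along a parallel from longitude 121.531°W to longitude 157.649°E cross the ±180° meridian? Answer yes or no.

Naïve |157.649 − -121.531| = 279.18° > 180°, so the shorter arc goes the other way round — across 180°.
Signed shortest Δλ = ((157.649 − -121.531 + 180) mod 360) − 180 = -80.82°.
Going west by 80.82° from -121.531° passes through 180° before reaching +157.649°.

Yes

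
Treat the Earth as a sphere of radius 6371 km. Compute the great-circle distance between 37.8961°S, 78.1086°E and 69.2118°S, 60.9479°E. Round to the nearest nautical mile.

1961 nmi

Δλ = 60.9479 − 78.1086 = -17.1607°.
Δφ = -69.2118 − -37.8961 = -31.3157°.
a = sin²(Δφ/2) + cos φ₁ · cos φ₂ · sin²(Δλ/2) = 0.079076.
c = 2·atan2(√a, √(1−a)) = 0.57010 rad → d = 6371·c ≈ 3632.10 km ≈ 1961.18 nmi.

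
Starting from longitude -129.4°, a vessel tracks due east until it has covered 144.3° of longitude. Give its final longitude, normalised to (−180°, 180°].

+14.9°

Start at -129.4°; shift +144.3° → +14.9°.
+14.9° already lies in (−180°, 180°].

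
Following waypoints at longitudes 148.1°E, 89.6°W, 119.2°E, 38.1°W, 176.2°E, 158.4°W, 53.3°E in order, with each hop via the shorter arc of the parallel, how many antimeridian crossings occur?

5

Leg 1: +148.1° → -89.6°, shortest Δλ = 122.3° (east) — crosses 180°.
Leg 2: -89.6° → +119.2°, shortest Δλ = -151.2° (west) — crosses 180°.
Leg 3: +119.2° → -38.1°, shortest Δλ = -157.3° (west) — does not cross 180°.
Leg 4: -38.1° → +176.2°, shortest Δλ = -145.7° (west) — crosses 180°.
Leg 5: +176.2° → -158.4°, shortest Δλ = 25.4° (east) — crosses 180°.
Leg 6: -158.4° → +53.3°, shortest Δλ = -148.3° (west) — crosses 180°.
Total crossings: 5.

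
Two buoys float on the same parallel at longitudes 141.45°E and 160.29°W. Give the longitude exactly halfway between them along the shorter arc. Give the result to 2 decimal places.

Signed shortest Δλ from +141.45° to -160.29° is +58.26°.
Midpoint longitude = +141.45° + (+58.26°)/2 = +141.45° + 29.13° = +170.58°.
(The naïve average (+141.45 + -160.29)/2 = -9.42° is on the wrong side of the globe.)

170.58°E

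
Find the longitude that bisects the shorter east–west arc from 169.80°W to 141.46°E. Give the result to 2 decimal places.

165.83°E

Signed shortest Δλ from -169.80° to +141.46° is -48.74°.
Midpoint longitude = -169.80° + (-48.74°)/2 = -169.80° − 24.37° = -194.17°.
Normalise into (−180°, 180°]: +165.83°.
(The naïve average (-169.80 + +141.46)/2 = -14.17° is on the wrong side of the globe.)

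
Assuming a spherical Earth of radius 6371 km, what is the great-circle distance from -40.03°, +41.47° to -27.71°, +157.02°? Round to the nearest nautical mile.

Δλ = 157.02 − 41.47 = 115.55°.
Δφ = -27.71 − -40.03 = 12.32°.
a = sin²(Δφ/2) + cos φ₁ · cos φ₂ · sin²(Δλ/2) = 0.496646.
c = 2·atan2(√a, √(1−a)) = 1.56409 rad → d = 6371·c ≈ 9964.81 km ≈ 5380.57 nmi.

5381 nmi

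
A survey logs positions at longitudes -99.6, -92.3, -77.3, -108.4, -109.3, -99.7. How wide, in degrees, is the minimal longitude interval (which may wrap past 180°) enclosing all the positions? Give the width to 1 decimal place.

32.0°

Sort the longitudes: -109.3°, -108.4°, -99.7°, -99.6°, -92.3°, -77.3°.
Eastward gaps between consecutive values (wrapping around): 0.9°, 8.7°, 0.1°, 7.3°, 15.0°, 328.0°.
Largest gap = 328.0° ⇒ minimal covering band is its complement: 360° − 328.0° = 32.0°.
Band runs from -109.3° eastward to -77.3°.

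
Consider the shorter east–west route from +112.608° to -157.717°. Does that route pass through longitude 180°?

Yes

Naïve |-157.717 − 112.608| = 270.325° > 180°, so the shorter arc goes the other way round — across 180°.
Signed shortest Δλ = ((-157.717 − 112.608 + 180) mod 360) − 180 = 89.675°.
Going east by 89.675° from +112.608° passes through 180° before reaching -157.717°.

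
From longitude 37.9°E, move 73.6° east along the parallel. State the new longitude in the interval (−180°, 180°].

111.5°E

Start at +37.9°; shift +73.6° → +111.5°.
+111.5° already lies in (−180°, 180°].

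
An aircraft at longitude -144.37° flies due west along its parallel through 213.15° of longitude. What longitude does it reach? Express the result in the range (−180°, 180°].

Start at -144.37°; shift −213.15° → -357.52°.
-357.52° lies outside (−180°, 180°]; add 360° → +2.48°.

+2.48°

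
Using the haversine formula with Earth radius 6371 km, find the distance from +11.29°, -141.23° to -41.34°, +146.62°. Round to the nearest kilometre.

Δλ = 146.62 − -141.23 = 287.85°; wrapped into (−180°, 180°]: -72.15°.
Δφ = -41.34 − 11.29 = -52.63°.
a = sin²(Δφ/2) + cos φ₁ · cos φ₂ · sin²(Δλ/2) = 0.451814.
c = 2·atan2(√a, √(1−a)) = 1.47427 rad → d = 6371·c ≈ 9392.60 km.

9393 km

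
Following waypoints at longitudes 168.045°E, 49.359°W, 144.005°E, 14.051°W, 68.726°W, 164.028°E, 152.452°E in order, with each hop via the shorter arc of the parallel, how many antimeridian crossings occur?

Leg 1: +168.045° → -49.359°, shortest Δλ = 142.596° (east) — crosses 180°.
Leg 2: -49.359° → +144.005°, shortest Δλ = -166.636° (west) — crosses 180°.
Leg 3: +144.005° → -14.051°, shortest Δλ = -158.056° (west) — does not cross 180°.
Leg 4: -14.051° → -68.726°, shortest Δλ = -54.675° (west) — does not cross 180°.
Leg 5: -68.726° → +164.028°, shortest Δλ = -127.246° (west) — crosses 180°.
Leg 6: +164.028° → +152.452°, shortest Δλ = -11.576° (west) — does not cross 180°.
Total crossings: 3.

3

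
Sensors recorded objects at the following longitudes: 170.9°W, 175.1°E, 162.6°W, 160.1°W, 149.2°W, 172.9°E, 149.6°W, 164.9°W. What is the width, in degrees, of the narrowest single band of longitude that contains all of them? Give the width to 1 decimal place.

37.9°

Sort the longitudes: -170.9°, -164.9°, -162.6°, -160.1°, -149.6°, -149.2°, +172.9°, +175.1°.
Eastward gaps between consecutive values (wrapping around): 6.0°, 2.3°, 2.5°, 10.5°, 0.4°, 322.1°, 2.2°, 14.0°.
Largest gap = 322.1° ⇒ minimal covering band is its complement: 360° − 322.1° = 37.9°.
Band runs from +172.9° eastward to -149.2°, crossing the antimeridian.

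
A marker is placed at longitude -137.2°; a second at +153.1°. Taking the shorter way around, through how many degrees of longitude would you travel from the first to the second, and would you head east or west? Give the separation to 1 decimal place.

Raw difference: 153.1 − -137.2 = 290.3°.
Normalise into (−180°, 180°]: 290.3° − 360° = -69.7°.
Negative ⇒ the second point lies to the west; separation 69.7°.

69.7° west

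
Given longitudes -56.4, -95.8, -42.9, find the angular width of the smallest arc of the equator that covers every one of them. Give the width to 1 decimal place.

Sort the longitudes: -95.8°, -56.4°, -42.9°.
Eastward gaps between consecutive values (wrapping around): 39.4°, 13.5°, 307.1°.
Largest gap = 307.1° ⇒ minimal covering band is its complement: 360° − 307.1° = 52.9°.
Band runs from -95.8° eastward to -42.9°.

52.9°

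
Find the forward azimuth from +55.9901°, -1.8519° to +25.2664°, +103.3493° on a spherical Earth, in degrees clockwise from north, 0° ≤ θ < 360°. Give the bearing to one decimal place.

63.5°

Δλ = 103.3493 − -1.8519 = 105.2012°.
θ = atan2( sin Δλ · cos φ₂ , cos φ₁ · sin φ₂ − sin φ₁ · cos φ₂ · cos Δλ )
  = atan2(0.87269, 0.43530) = 63.490° → normalised to [0°, 360°): 63.490°.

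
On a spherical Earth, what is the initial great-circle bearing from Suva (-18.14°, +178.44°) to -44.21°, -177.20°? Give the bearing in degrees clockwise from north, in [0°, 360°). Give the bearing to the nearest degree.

173°

Δλ = -177.20 − 178.44 = -355.64°; wrapped into (−180°, 180°]: 4.36°.
θ = atan2( sin Δλ · cos φ₂ , cos φ₁ · sin φ₂ − sin φ₁ · cos φ₂ · cos Δλ )
  = atan2(0.05449, -0.44011) = 172.942° → normalised to [0°, 360°): 172.942°.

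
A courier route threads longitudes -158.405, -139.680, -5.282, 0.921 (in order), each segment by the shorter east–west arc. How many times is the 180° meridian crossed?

Leg 1: -158.405° → -139.680°, shortest Δλ = 18.725° (east) — does not cross 180°.
Leg 2: -139.680° → -5.282°, shortest Δλ = 134.398° (east) — does not cross 180°.
Leg 3: -5.282° → +0.921°, shortest Δλ = 6.203° (east) — does not cross 180°.
Total crossings: 0.

0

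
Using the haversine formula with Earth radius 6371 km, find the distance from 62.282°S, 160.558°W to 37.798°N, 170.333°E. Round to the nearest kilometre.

Δλ = 170.333 − -160.558 = 330.891°; wrapped into (−180°, 180°]: -29.109°.
Δφ = 37.798 − -62.282 = 100.080°.
a = sin²(Δφ/2) + cos φ₁ · cos φ₂ · sin²(Δλ/2) = 0.610722.
c = 2·atan2(√a, √(1−a)) = 1.79409 rad → d = 6371·c ≈ 11430.15 km.

11430 km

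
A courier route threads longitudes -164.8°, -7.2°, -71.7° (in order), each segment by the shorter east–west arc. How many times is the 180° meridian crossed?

0

Leg 1: -164.8° → -7.2°, shortest Δλ = 157.6° (east) — does not cross 180°.
Leg 2: -7.2° → -71.7°, shortest Δλ = -64.5° (west) — does not cross 180°.
Total crossings: 0.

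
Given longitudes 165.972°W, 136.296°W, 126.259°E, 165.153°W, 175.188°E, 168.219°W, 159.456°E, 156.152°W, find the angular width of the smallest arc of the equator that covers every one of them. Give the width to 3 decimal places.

Sort the longitudes: -168.219°, -165.972°, -165.153°, -156.152°, -136.296°, +126.259°, +159.456°, +175.188°.
Eastward gaps between consecutive values (wrapping around): 2.247°, 0.819°, 9.001°, 19.856°, 262.555°, 33.197°, 15.732°, 16.593°.
Largest gap = 262.555° ⇒ minimal covering band is its complement: 360° − 262.555° = 97.445°.
Band runs from +126.259° eastward to -136.296°, crossing the antimeridian.

97.445°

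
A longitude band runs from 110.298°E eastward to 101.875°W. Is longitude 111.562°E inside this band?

Yes

Band width going east from +110.298° to -101.875°: ((-101.875 − 110.298) mod 360) = 147.827°.
Offset of +111.562° east of the west edge: ((111.562 − 110.298) mod 360) = 1.264°.
1.264° ≤ 147.827° ⇒ inside.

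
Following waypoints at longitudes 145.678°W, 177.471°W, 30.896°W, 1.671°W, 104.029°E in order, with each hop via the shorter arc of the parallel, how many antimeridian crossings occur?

0

Leg 1: -145.678° → -177.471°, shortest Δλ = -31.793° (west) — does not cross 180°.
Leg 2: -177.471° → -30.896°, shortest Δλ = 146.575° (east) — does not cross 180°.
Leg 3: -30.896° → -1.671°, shortest Δλ = 29.225° (east) — does not cross 180°.
Leg 4: -1.671° → +104.029°, shortest Δλ = 105.7° (east) — does not cross 180°.
Total crossings: 0.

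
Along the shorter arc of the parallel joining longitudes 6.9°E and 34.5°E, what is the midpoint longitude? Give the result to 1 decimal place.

Signed shortest Δλ from +6.9° to +34.5° is +27.6°.
Midpoint longitude = +6.9° + (+27.6°)/2 = +6.9° + 13.8° = +20.7°.

20.7°E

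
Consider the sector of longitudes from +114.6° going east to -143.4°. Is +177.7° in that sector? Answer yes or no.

Band width going east from +114.6° to -143.4°: ((-143.4 − 114.6) mod 360) = 102.0°.
Offset of +177.7° east of the west edge: ((177.7 − 114.6) mod 360) = 63.1°.
63.1° ≤ 102.0° ⇒ inside.

Yes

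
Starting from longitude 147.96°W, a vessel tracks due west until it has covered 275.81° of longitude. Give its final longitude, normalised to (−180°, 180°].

63.77°W

Start at -147.96°; shift −275.81° → -423.77°.
-423.77° lies outside (−180°, 180°]; add 360° → -63.77°.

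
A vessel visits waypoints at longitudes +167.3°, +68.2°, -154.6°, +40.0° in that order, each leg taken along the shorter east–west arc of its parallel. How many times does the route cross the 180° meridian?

Leg 1: +167.3° → +68.2°, shortest Δλ = -99.1° (west) — does not cross 180°.
Leg 2: +68.2° → -154.6°, shortest Δλ = 137.2° (east) — crosses 180°.
Leg 3: -154.6° → +40.0°, shortest Δλ = -165.4° (west) — crosses 180°.
Total crossings: 2.

2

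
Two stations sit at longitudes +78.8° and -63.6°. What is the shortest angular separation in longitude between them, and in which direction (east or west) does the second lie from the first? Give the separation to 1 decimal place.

142.4° west

Raw difference: -63.6 − 78.8 = -142.4°.
Normalise into (−180°, 180°]: -142.4° stays -142.4°.
Negative ⇒ the second point lies to the west; separation 142.4°.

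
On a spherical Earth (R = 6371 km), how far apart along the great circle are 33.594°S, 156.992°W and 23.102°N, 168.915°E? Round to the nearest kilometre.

7264 km

Δλ = 168.915 − -156.992 = 325.907°; wrapped into (−180°, 180°]: -34.093°.
Δφ = 23.102 − -33.594 = 56.696°.
a = sin²(Δφ/2) + cos φ₁ · cos φ₂ · sin²(Δλ/2) = 0.291302.
c = 2·atan2(√a, √(1−a)) = 1.14022 rad → d = 6371·c ≈ 7264.33 km.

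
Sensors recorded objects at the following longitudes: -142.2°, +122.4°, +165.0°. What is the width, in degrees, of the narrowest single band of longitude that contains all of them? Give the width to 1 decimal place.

95.4°

Sort the longitudes: -142.2°, +122.4°, +165.0°.
Eastward gaps between consecutive values (wrapping around): 264.6°, 42.6°, 52.8°.
Largest gap = 264.6° ⇒ minimal covering band is its complement: 360° − 264.6° = 95.4°.
Band runs from +122.4° eastward to -142.2°, crossing the antimeridian.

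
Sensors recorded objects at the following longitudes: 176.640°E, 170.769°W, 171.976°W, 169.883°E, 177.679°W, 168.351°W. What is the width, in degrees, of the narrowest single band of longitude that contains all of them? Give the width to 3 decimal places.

21.766°

Sort the longitudes: -177.679°, -171.976°, -170.769°, -168.351°, +169.883°, +176.640°.
Eastward gaps between consecutive values (wrapping around): 5.703°, 1.207°, 2.418°, 338.234°, 6.757°, 5.681°.
Largest gap = 338.234° ⇒ minimal covering band is its complement: 360° − 338.234° = 21.766°.
Band runs from +169.883° eastward to -168.351°, crossing the antimeridian.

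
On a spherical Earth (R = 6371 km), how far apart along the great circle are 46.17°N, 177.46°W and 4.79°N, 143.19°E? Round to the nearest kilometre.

5956 km

Δλ = 143.19 − -177.46 = 320.65°; wrapped into (−180°, 180°]: -39.35°.
Δφ = 4.79 − 46.17 = -41.38°.
a = sin²(Δφ/2) + cos φ₁ · cos φ₂ · sin²(Δλ/2) = 0.203057.
c = 2·atan2(√a, √(1−a)) = 0.93491 rad → d = 6371·c ≈ 5956.34 km.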